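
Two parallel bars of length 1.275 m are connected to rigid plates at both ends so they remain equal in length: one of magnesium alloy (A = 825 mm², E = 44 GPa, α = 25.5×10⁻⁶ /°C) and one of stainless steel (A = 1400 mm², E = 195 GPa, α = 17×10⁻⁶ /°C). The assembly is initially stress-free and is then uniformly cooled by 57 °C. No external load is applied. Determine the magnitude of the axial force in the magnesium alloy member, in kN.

P ≈ 15.5 kN (tensile in the magnesium alloy)

Both members must finish at the same length. With the larger α, the magnesium alloy tends to over-contract; the plates restrain it, putting the magnesium alloy in tension and the stainless steel in compression. With no external load the two internal forces are equal and opposite, magnitude P.
Setting the final lengths equal and cancelling L: (α₁ − α₂)ΔT = P/(A₁E₁) + P/(A₂E₂).
|α₁ − α₂|·ΔT = 8.5×10⁻⁶ × 57 = 0.0004845.
1/(A₁E₁) + 1/(A₂E₂) = 1/(825×44×10³) + 1/(1400×195×10³) = 3.121×10⁻⁸ N⁻¹.
So P = 0.0004845 / 3.121×10⁻⁸ = 15.52 kN.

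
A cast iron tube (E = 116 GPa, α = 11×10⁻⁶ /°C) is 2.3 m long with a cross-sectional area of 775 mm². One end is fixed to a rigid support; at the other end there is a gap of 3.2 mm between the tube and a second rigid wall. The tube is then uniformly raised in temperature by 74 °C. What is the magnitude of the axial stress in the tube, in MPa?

σ ≈ 0 MPa

Unrestrained expansion: δ_free = αΔT L = 11×10⁻⁶ × 74 × 2300 = 1.872 mm.
Since δ_free = 1.87 mm is less than the 3.2 mm gap, the tube never touches the wall. No axial force develops.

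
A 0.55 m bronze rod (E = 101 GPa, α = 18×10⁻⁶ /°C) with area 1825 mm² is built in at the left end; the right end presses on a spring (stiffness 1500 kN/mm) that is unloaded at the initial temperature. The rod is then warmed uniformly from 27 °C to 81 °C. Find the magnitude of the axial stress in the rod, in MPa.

The unrestrained thermal change is αΔT L = 18×10⁻⁶ × 54 × 550 = 0.5346 mm.
With a force P in the spring, the elastic change of the rod is PL/(AE) and that of the spring is P/k; compatibility requires their sum to equal δ_free.
So P = δ_free / [L/(AE) + 1/k] = 0.5346 / [ 550/(1825×101×10³) + 1/(1500×10³) ].
P = 0.5346 / 3.651×10⁻⁶ = 146400 N.
σ = P/A = 146400/1825 = 80.24 MPa.

σ ≈ 80.2 MPa (compressive)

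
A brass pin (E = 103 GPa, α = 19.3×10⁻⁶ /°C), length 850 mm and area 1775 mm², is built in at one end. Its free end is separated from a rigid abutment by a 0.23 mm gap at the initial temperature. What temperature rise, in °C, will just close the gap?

ΔT ≈ 14 °C

Contact occurs when the free expansion equals the gap: αΔT L = 0.23 mm.
ΔT = 0.23 / (19.3×10⁻⁶ × 850) = 14.02 °C.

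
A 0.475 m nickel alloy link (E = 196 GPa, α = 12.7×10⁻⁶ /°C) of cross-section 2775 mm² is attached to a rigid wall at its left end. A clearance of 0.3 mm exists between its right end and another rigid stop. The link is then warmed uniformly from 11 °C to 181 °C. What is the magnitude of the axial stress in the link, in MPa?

Free thermal elongation = αΔT L = 12.7×10⁻⁶ × 170 × 475 = 1.026 mm.
The gap closes (δ_free > 0.3 mm) and the wall then resists a further 1.026 − 0.3 = 0.7255 mm of expansion.
So σ = E(δ_free − g)/L = 196×10³ × 0.7255/475 = 299.4 MPa.

σ ≈ 299 MPa (compressive)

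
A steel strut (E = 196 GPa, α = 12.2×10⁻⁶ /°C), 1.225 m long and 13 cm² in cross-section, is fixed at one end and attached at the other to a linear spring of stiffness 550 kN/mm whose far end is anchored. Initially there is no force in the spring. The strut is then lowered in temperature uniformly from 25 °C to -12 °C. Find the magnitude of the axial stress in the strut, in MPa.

Free thermal contraction: δ_free = αΔT L = 12.2×10⁻⁶ × 37 × 1225 = 0.553 mm.
With a force P in the spring, the elastic change of the strut is PL/(AE) and that of the spring is P/k; compatibility requires their sum to equal δ_free.
P [ L/(AE) + 1/k ] = δ_free → P [ 1225/(1300×196×10³) + 1/(550×10³) ] = 0.553.
P = 0.553 / 6.626×10⁻⁶ = 83460 N.
σ = P/A = 83460/1300 = 64.2 MPa.

σ ≈ 64.2 MPa (tensile)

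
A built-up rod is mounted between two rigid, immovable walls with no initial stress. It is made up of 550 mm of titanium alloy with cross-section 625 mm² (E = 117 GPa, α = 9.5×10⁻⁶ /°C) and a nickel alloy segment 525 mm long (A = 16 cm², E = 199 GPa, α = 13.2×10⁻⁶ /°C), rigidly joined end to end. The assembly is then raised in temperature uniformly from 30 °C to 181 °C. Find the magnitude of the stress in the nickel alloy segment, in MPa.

σ ≈ 125 MPa (compressive)

Free thermal expansion of the whole bar: Σ αᵢΔT Lᵢ = 9.5×10⁻⁶×151×550 + 13.2×10⁻⁶×151×525 = 1.835 mm.
The walls prevent any net length change, so an axial force P (same in every segment) develops. Compatibility: P · Σ Lᵢ/(AᵢEᵢ) = δ_free.
The series flexibility is Σ Lᵢ/(AᵢEᵢ) = 550/(625×117×10³) + 525/(1600×199×10³) = 9.17×10⁻⁶ mm/N.
Hence P = δ_free / Σ(L/AE) = 1.835/9.17×10⁻⁶ = 200.1 kN (compressive).
σ_{nickel alloy} = P / A = 200100 / 1600 = 125.1 MPa.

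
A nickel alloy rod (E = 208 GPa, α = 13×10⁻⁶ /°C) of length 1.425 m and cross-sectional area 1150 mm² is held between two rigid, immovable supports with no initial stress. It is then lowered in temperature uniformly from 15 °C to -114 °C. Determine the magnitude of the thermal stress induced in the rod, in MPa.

σ ≈ 349 MPa (tensile)

The supports are rigid, so the total axial strain is zero. The restrained thermal strain is ε = αΔT = 13×10⁻⁶ × 129 = 1677×10⁻⁶.
σ = EαΔT = 208×10³ × 13×10⁻⁶ × 129 = 348.8 MPa (tensile; the rod is trying to contract).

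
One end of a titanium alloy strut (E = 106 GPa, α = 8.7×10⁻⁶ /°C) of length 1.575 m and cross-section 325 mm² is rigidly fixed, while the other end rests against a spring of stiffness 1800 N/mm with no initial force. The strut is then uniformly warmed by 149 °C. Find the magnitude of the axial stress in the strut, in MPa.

σ ≈ 10.4 MPa (compressive)

Free thermal expansion: δ_free = αΔT L = 8.7×10⁻⁶ × 149 × 1575 = 2.042 mm.
Let P be the compressive force at the spring. The strut shortens elastically by PL/(AE) and the spring compresses by P/k; together these equal δ_free.
P [ L/(AE) + 1/k ] = δ_free → P [ 1575/(325×106×10³) + 1/(1800) ] = 2.042.
P = 2.042 / 0.0006013 = 3396 N.
σ = P/A = 3396/325 = 10.45 MPa.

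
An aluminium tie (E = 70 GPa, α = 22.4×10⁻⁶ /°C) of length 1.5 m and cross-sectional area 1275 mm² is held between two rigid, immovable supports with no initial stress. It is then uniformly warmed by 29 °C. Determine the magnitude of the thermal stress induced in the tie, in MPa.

σ ≈ 45.5 MPa (compressive)

Because both ends are immovable the net strain is zero, and the suppressed thermal strain is αΔT = 22.4×10⁻⁶ × 29 = 649.6×10⁻⁶.
Hence σ = E·αΔT = 70×10³ × 649.6×10⁻⁶ = 45.47 MPa, compressive.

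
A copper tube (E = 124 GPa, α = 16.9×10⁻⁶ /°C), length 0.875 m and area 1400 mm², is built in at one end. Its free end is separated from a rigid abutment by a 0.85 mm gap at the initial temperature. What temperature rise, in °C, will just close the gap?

ΔT ≈ 57.5 °C

Contact occurs when the free expansion equals the gap: αΔT L = 0.85 mm.
So ΔT = g/(αL) = 0.85/(16.9×10⁻⁶ × 875) = 57.48 °C.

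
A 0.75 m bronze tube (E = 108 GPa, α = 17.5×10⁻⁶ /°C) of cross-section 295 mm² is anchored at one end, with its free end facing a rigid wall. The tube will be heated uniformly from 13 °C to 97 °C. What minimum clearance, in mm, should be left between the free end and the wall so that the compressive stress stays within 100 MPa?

g ≈ 0.408 mm

Free expansion if unrestrained: δ_free = αΔT L = 17.5×10⁻⁶ × 84 × 750 = 1.103 mm.
At the allowable stress the elastic shortening the wall may impose is σL/E = 100 × 750 / (108×10³) = 0.6944 mm.
The gap must absorb the remainder: g_min = 1.103 − 0.6944 = 0.4081 mm.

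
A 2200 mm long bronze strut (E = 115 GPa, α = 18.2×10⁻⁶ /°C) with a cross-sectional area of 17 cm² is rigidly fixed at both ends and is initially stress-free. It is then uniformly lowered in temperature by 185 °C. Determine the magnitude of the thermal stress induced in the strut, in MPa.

With length fixed, the mechanical strain must cancel the thermal strain αΔT = 18.2×10⁻⁶ × 185 = 3367×10⁻⁶.
σ = EαΔT = 115×10³ × 18.2×10⁻⁶ × 185 = 387.2 MPa (tensile; the strut is trying to contract).

σ ≈ 387 MPa (tensile)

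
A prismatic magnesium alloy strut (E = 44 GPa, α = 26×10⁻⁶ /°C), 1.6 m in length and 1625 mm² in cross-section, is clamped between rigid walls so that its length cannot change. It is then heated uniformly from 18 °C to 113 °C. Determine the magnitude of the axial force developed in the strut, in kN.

With zero net strain, σ = E·αΔT = 44 GPa × 26×10⁻⁶ × 95 = 108.7 MPa.
Axial force P = σA = 108.7 × 1625 = 176600 N = 176.6 kN, compressive.

P ≈ 177 kN (compressive)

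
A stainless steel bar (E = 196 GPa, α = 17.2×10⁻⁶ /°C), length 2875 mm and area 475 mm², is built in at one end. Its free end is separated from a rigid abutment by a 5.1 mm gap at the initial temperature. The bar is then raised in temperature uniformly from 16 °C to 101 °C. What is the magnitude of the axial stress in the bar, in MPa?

If the wall were absent the bar would grow by αΔT L = 17.2×10⁻⁶ × 85 × 2875 = 4.203 mm.
Since δ_free = 4.2 mm is less than the 5.1 mm gap, the bar never touches the wall. No axial force develops.

σ ≈ 0 MPa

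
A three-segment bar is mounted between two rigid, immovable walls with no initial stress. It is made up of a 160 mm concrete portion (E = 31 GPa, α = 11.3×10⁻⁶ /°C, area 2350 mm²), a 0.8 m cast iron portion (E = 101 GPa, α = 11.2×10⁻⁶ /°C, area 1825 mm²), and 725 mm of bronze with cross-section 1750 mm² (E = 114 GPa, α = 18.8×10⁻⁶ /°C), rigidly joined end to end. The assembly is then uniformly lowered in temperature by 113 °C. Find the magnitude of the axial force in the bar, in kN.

If the supports were absent, the total length change would be Σ αᵢΔT Lᵢ = 11.3×10⁻⁶×113×160 + 11.2×10⁻⁶×113×800 + 18.8×10⁻⁶×113×725 = 2.757 mm.
The rigid supports impose zero overall length change; the single axial force P common to all segments must satisfy P Σ Lᵢ/(AᵢEᵢ) = δ_free.
Σ Lᵢ/(AᵢEᵢ) = 160/(2350×31×10³) + 800/(1825×101×10³) + 725/(1750×114×10³) = 1.017×10⁻⁵ mm/N.
Hence P = δ_free / Σ(L/AE) = 2.757/1.017×10⁻⁵ = 271.1 kN (tensile).

P ≈ 271 kN (tensile)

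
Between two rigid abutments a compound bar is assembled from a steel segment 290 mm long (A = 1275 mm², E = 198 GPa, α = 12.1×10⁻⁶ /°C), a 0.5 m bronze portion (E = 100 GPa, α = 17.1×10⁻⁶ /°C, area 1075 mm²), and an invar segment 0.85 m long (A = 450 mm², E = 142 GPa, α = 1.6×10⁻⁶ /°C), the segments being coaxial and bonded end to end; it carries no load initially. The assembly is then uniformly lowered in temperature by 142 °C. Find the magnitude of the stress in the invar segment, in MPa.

If the supports were absent, the total length change would be Σ αᵢΔT Lᵢ = 12.1×10⁻⁶×142×290 + 17.1×10⁻⁶×142×500 + 1.6×10⁻⁶×142×850 = 1.905 mm.
Since the ends are fixed, an axial force P builds up, equal in every segment, with P · Σ Lᵢ/(AᵢEᵢ) = δ_free.
The series flexibility is Σ Lᵢ/(AᵢEᵢ) = 290/(1275×198×10³) + 500/(1075×100×10³) + 850/(450×142×10³) = 1.91×10⁻⁵ mm/N.
P = 1.905 / 1.91×10⁻⁵ = 99750 N = 99.75 kN, tensile.
σ_{invar} = P / A = 99750 / 450 = 221.7 MPa.

σ ≈ 222 MPa (tensile)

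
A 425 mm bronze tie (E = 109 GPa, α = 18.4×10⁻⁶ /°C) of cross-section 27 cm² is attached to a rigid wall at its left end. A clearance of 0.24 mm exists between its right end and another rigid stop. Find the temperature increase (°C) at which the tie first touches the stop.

ΔT ≈ 30.7 °C

Contact occurs when the free expansion equals the gap: αΔT L = 0.24 mm.
So ΔT = g/(αL) = 0.24/(18.4×10⁻⁶ × 425) = 30.69 °C.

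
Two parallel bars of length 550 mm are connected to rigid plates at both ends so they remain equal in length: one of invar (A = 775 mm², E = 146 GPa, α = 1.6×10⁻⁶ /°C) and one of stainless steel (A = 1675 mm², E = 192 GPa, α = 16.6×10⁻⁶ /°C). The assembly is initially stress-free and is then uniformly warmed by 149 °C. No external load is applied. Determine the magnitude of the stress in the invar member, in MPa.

The stainless steel has the larger α, so on heating it would change length more than the invar if both were free. The rigid plates force a common final length, so the stainless steel is put into compression and the invar into tension, with equal and opposite forces P (no external load).
Equating the net (thermal + elastic) strains gives |α₁ − α₂|·ΔT = P·[1/(A₁E₁) + 1/(A₂E₂)].
|α₁ − α₂|·ΔT = 15×10⁻⁶ × 149 = 0.002235.
1/(A₁E₁) + 1/(A₂E₂) = 1/(775×146×10³) + 1/(1675×192×10³) = 1.195×10⁻⁸ N⁻¹.
So P = 0.002235 / 1.195×10⁻⁸ = 187.1 kN.
σ_{invar} = P/A₁ = 187100/775 = 241.4 MPa, tensile.

σ ≈ 241 MPa (tensile)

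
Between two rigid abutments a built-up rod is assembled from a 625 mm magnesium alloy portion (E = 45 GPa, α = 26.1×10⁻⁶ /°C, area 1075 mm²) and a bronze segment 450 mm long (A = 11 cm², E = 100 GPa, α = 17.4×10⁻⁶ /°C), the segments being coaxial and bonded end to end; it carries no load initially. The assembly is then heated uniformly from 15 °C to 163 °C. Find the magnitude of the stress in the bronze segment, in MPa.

σ ≈ 191 MPa (compressive)

If the supports were absent, the total length change would be Σ αᵢΔT Lᵢ = 26.1×10⁻⁶×148×625 + 17.4×10⁻⁶×148×450 = 3.573 mm.
The walls prevent any net length change, so an axial force P (same in every segment) develops. Compatibility: P · Σ Lᵢ/(AᵢEᵢ) = δ_free.
Σ Lᵢ/(AᵢEᵢ) = 625/(1075×45×10³) + 450/(1100×100×10³) = 1.701×10⁻⁵ mm/N.
P = 3.573 / 1.701×10⁻⁵ = 210000 N = 210 kN, compressive.
σ_{bronze} = P / A = 210000 / 1100 = 191 MPa.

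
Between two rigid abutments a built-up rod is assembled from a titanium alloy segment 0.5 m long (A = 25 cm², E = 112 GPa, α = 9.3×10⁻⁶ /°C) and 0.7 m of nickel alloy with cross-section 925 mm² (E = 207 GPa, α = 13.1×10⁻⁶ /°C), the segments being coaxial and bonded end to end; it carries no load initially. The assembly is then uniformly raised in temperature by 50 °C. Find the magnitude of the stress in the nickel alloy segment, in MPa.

σ ≈ 137 MPa (compressive)

Free thermal expansion of the whole bar: Σ αᵢΔT Lᵢ = 9.3×10⁻⁶×50×500 + 13.1×10⁻⁶×50×700 = 0.691 mm.
Since the ends are fixed, an axial force P builds up, equal in every segment, with P · Σ Lᵢ/(AᵢEᵢ) = δ_free.
The series flexibility is Σ Lᵢ/(AᵢEᵢ) = 500/(2500×112×10³) + 700/(925×207×10³) = 5.442×10⁻⁶ mm/N.
So P = 0.691 / 5.442×10⁻⁶ = 127 kN, compressive.
σ_{nickel alloy} = P / A = 127000 / 925 = 137.3 MPa.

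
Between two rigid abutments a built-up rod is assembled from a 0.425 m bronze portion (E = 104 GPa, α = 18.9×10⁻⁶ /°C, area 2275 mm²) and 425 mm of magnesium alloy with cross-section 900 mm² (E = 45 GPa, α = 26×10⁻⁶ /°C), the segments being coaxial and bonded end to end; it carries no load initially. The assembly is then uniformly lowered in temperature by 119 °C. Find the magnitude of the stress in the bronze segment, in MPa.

If the supports were absent, the total length change would be Σ αᵢΔT Lᵢ = 18.9×10⁻⁶×119×425 + 26×10⁻⁶×119×425 = 2.271 mm.
The walls prevent any net length change, so an axial force P (same in every segment) develops. Compatibility: P · Σ Lᵢ/(AᵢEᵢ) = δ_free.
The series flexibility is Σ Lᵢ/(AᵢEᵢ) = 425/(2275×104×10³) + 425/(900×45×10³) = 1.229×10⁻⁵ mm/N.
P = 2.271 / 1.229×10⁻⁵ = 184800 N = 184.8 kN, tensile.
σ_{bronze} = P / A = 184800 / 2275 = 81.22 MPa.

σ ≈ 81.2 MPa (tensile)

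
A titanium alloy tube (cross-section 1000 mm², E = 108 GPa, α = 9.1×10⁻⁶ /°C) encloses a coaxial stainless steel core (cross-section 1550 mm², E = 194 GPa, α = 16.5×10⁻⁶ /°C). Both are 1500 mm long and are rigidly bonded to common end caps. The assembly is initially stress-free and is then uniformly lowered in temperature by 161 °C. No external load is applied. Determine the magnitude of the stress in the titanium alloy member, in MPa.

Both members must finish at the same length. With the larger α, the stainless steel tends to over-contract; the plates restrain it, putting the stainless steel in tension and the titanium alloy in compression. With no external load the two internal forces are equal and opposite, magnitude P.
Equating the net (thermal + elastic) strains gives |α₁ − α₂|·ΔT = P·[1/(A₁E₁) + 1/(A₂E₂)].
|α₁ − α₂|·ΔT = 7.4×10⁻⁶ × 161 = 0.001191.
1/(A₁E₁) + 1/(A₂E₂) = 1/(1000×108×10³) + 1/(1550×194×10³) = 1.258×10⁻⁸ N⁻¹.
P = 0.001191 / 1.258×10⁻⁸ = 94670 N = 94.67 kN.
σ_{titanium alloy} = P/A₁ = 94670/1000 = 94.67 MPa, compressive.

σ ≈ 94.7 MPa (compressive)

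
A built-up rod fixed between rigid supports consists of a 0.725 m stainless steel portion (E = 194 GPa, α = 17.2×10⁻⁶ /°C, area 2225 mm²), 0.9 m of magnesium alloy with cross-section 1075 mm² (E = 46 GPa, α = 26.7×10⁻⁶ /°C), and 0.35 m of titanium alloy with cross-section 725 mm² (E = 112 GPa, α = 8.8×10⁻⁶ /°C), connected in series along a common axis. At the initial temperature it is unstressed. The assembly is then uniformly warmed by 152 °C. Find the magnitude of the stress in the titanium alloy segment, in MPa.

σ ≈ 343 MPa (compressive)

If the supports were absent, the total length change would be Σ αᵢΔT Lᵢ = 17.2×10⁻⁶×152×725 + 26.7×10⁻⁶×152×900 + 8.8×10⁻⁶×152×350 = 6.016 mm.
Since the ends are fixed, an axial force P builds up, equal in every segment, with P · Σ Lᵢ/(AᵢEᵢ) = δ_free.
The series flexibility is Σ Lᵢ/(AᵢEᵢ) = 725/(2225×194×10³) + 900/(1075×46×10³) + 350/(725×112×10³) = 2.419×10⁻⁵ mm/N.
Hence P = δ_free / Σ(L/AE) = 6.016/2.419×10⁻⁵ = 248.7 kN (compressive).
σ_{titanium alloy} = P / A = 248700 / 725 = 343 MPa.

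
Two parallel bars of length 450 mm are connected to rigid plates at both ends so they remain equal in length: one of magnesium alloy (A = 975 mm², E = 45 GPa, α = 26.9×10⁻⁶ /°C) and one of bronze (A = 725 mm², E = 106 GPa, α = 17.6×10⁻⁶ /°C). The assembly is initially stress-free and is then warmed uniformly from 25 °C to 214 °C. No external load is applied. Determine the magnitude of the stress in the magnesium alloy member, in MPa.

Both members must finish at the same length. With the larger α, the magnesium alloy tends to over-expand; the plates restrain it, putting the magnesium alloy in compression and the bronze in tension. With no external load the two internal forces are equal and opposite, magnitude P.
Equating the net (thermal + elastic) strains gives |α₁ − α₂|·ΔT = P·[1/(A₁E₁) + 1/(A₂E₂)].
|α₁ − α₂|·ΔT = 9.3×10⁻⁶ × 189 = 0.001758.
1/(A₁E₁) + 1/(A₂E₂) = 1/(975×45×10³) + 1/(725×106×10³) = 3.58×10⁻⁸ N⁻¹.
P = 0.001758 / 3.58×10⁻⁸ = 49090 N = 49.09 kN.
σ_{magnesium alloy} = P/A₁ = 49090/975 = 50.35 MPa, compressive.

σ ≈ 50.4 MPa (compressive)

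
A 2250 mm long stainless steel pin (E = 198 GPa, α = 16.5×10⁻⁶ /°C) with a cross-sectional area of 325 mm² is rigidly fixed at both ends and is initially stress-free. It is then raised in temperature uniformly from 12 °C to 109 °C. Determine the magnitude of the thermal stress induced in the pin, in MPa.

With length fixed, the mechanical strain must cancel the thermal strain αΔT = 16.5×10⁻⁶ × 97 = 1600.5×10⁻⁶.
Hence σ = E·αΔT = 198×10³ × 1600.5×10⁻⁶ = 316.9 MPa, compressive.

σ ≈ 317 MPa (compressive)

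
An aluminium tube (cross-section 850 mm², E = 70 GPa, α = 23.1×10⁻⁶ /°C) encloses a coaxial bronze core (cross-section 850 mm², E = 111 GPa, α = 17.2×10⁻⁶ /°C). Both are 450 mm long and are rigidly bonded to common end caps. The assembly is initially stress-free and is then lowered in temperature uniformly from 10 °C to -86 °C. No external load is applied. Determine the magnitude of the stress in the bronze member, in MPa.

Both members must finish at the same length. With the larger α, the aluminium tends to over-contract; the plates restrain it, putting the aluminium in tension and the bronze in compression. With no external load the two internal forces are equal and opposite, magnitude P.
Equating the net (thermal + elastic) strains gives |α₁ − α₂|·ΔT = P·[1/(A₁E₁) + 1/(A₂E₂)].
|α₁ − α₂|·ΔT = 5.9×10⁻⁶ × 96 = 0.0005664.
1/(A₁E₁) + 1/(A₂E₂) = 1/(850×70×10³) + 1/(850×111×10³) = 2.741×10⁻⁸ N⁻¹.
So P = 0.0005664 / 2.741×10⁻⁸ = 20.67 kN.
σ_{bronze} = P/A₂ = 20670/850 = 24.31 MPa, compressive.

σ ≈ 24.3 MPa (compressive)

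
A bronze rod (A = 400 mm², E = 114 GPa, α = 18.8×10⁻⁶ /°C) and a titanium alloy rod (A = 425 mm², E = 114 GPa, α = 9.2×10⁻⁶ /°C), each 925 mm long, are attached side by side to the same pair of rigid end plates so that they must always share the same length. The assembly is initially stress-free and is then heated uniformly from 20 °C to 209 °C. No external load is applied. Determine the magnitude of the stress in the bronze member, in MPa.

σ ≈ 107 MPa (compressive)

The bronze has the larger α, so on heating it would change length more than the titanium alloy if both were free. The rigid plates force a common final length, so the bronze is put into compression and the titanium alloy into tension, with equal and opposite forces P (no external load).
Setting the final lengths equal and cancelling L: (α₁ − α₂)ΔT = P/(A₁E₁) + P/(A₂E₂).
|α₁ − α₂|·ΔT = 9.6×10⁻⁶ × 189 = 0.001814.
1/(A₁E₁) + 1/(A₂E₂) = 1/(400×114×10³) + 1/(425×114×10³) = 4.257×10⁻⁸ N⁻¹.
P = 0.001814 / 4.257×10⁻⁸ = 42620 N = 42.62 kN.
σ_{bronze} = P/A₁ = 42620/400 = 106.6 MPa, compressive.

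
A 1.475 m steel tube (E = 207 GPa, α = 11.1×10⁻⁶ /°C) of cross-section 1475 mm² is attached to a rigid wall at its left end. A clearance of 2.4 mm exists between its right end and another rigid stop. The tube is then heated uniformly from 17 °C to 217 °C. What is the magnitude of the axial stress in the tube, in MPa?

σ ≈ 123 MPa (compressive)

Free thermal elongation = αΔT L = 11.1×10⁻⁶ × 200 × 1475 = 3.274 mm.
The gap closes (δ_free > 2.4 mm) and the wall then resists a further 3.274 − 2.4 = 0.8745 mm of expansion.
So σ = E(δ_free − g)/L = 207×10³ × 0.8745/1475 = 122.7 MPa.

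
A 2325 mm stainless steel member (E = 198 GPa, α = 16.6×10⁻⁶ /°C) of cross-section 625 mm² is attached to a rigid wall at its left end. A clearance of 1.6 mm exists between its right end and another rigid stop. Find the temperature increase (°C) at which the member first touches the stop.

Contact occurs when the free expansion equals the gap: αΔT L = 1.6 mm.
ΔT = 1.6 / (16.6×10⁻⁶ × 2325) = 41.46 °C.

ΔT ≈ 41.5 °C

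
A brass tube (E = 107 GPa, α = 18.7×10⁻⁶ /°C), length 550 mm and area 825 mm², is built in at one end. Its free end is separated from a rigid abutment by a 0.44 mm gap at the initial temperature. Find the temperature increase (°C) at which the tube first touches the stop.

The gap closes when αΔT L = 0.44 mm, since the tube is still unstressed at that instant.
So ΔT = g/(αL) = 0.44/(18.7×10⁻⁶ × 550) = 42.78 °C.

ΔT ≈ 42.8 °C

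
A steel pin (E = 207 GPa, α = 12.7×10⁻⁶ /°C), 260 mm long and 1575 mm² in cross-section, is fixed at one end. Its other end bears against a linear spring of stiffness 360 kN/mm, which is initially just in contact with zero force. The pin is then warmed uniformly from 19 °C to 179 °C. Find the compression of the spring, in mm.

The unrestrained thermal change is αΔT L = 12.7×10⁻⁶ × 160 × 260 = 0.5283 mm.
With a force P in the spring, the elastic change of the pin is PL/(AE) and that of the spring is P/k; compatibility requires their sum to equal δ_free.
P [ L/(AE) + 1/k ] = δ_free → P [ 260/(1575×207×10³) + 1/(360×10³) ] = 0.5283.
P = 0.5283 / 3.575×10⁻⁶ = 147800 N.
Spring compression = P/k = 147800/(360×10³) = 0.4105 mm.

δ ≈ 0.41 mm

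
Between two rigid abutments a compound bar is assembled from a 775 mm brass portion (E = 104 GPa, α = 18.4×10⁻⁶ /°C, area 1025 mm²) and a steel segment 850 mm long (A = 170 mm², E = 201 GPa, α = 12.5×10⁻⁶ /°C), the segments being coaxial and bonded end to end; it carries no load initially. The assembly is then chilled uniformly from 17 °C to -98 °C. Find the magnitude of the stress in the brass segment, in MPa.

With the walls removed the bar would change length by δ_free = Σ αᵢΔT Lᵢ = 18.4×10⁻⁶×115×775 + 12.5×10⁻⁶×115×850 = 2.862 mm.
The walls prevent any net length change, so an axial force P (same in every segment) develops. Compatibility: P · Σ Lᵢ/(AᵢEᵢ) = δ_free.
Σ Lᵢ/(AᵢEᵢ) = 775/(1025×104×10³) + 850/(170×201×10³) = 3.215×10⁻⁵ mm/N.
Hence P = δ_free / Σ(L/AE) = 2.862/3.215×10⁻⁵ = 89.02 kN (tensile).
σ_{brass} = P / A = 89020 / 1025 = 86.85 MPa.

σ ≈ 86.9 MPa (tensile)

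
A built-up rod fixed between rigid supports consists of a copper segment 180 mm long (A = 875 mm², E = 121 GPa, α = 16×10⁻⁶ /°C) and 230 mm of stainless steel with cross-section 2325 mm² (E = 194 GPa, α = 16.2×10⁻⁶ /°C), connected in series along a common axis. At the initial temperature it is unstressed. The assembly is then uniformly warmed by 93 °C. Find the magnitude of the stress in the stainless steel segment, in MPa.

σ ≈ 120 MPa (compressive)

If the supports were absent, the total length change would be Σ αᵢΔT Lᵢ = 16×10⁻⁶×93×180 + 16.2×10⁻⁶×93×230 = 0.6144 mm.
The walls prevent any net length change, so an axial force P (same in every segment) develops. Compatibility: P · Σ Lᵢ/(AᵢEᵢ) = δ_free.
The series flexibility is Σ Lᵢ/(AᵢEᵢ) = 180/(875×121×10³) + 230/(2325×194×10³) = 2.21×10⁻⁶ mm/N.
P = 0.6144 / 2.21×10⁻⁶ = 278000 N = 278 kN, compressive.
σ_{stainless steel} = P / A = 278000 / 2325 = 119.6 MPa.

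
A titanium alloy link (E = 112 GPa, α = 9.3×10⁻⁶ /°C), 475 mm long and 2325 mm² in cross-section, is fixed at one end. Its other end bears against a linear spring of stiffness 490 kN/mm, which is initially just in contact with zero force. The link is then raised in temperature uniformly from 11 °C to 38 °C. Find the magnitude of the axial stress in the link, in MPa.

σ ≈ 13.3 MPa (compressive)

Free thermal expansion: δ_free = αΔT L = 9.3×10⁻⁶ × 27 × 475 = 0.1193 mm.
Let P be the compressive force at the spring. The link shortens elastically by PL/(AE) and the spring compresses by P/k; together these equal δ_free.
P [ L/(AE) + 1/k ] = δ_free → P [ 475/(2325×112×10³) + 1/(490×10³) ] = 0.1193.
P = 0.1193 / 3.865×10⁻⁶ = 30860 N.
σ = P/A = 30860/2325 = 13.27 MPa.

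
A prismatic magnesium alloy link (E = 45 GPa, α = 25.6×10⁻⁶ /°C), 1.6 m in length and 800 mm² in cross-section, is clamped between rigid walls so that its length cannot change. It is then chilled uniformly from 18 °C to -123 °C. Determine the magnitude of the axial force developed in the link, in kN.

P ≈ 130 kN (tensile)

The ends cannot move, so σ = EαΔT = 45×10³ × 25.6×10⁻⁶ × 141 = 162.4 MPa.
Then P = σA = 162.4 × 800 mm² = 129.9 kN, tensile.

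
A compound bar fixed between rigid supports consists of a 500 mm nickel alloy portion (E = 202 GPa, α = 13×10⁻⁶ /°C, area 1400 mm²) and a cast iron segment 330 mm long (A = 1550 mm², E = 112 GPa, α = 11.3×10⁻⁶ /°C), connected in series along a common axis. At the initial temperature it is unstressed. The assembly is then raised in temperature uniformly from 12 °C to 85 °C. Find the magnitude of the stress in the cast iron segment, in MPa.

σ ≈ 131 MPa (compressive)

If the supports were absent, the total length change would be Σ αᵢΔT Lᵢ = 13×10⁻⁶×73×500 + 11.3×10⁻⁶×73×330 = 0.7467 mm.
The walls prevent any net length change, so an axial force P (same in every segment) develops. Compatibility: P · Σ Lᵢ/(AᵢEᵢ) = δ_free.
Σ Lᵢ/(AᵢEᵢ) = 500/(1400×202×10³) + 330/(1550×112×10³) = 3.669×10⁻⁶ mm/N.
Hence P = δ_free / Σ(L/AE) = 0.7467/3.669×10⁻⁶ = 203.5 kN (compressive).
σ_{cast iron} = P / A = 203500 / 1550 = 131.3 MPa.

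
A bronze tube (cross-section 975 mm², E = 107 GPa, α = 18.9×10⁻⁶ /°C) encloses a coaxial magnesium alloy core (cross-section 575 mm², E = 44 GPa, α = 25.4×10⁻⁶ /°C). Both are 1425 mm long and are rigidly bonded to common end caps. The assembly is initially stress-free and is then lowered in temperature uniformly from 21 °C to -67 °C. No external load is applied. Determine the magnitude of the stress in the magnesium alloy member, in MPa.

σ ≈ 20.3 MPa (tensile)

Both members must finish at the same length. With the larger α, the magnesium alloy tends to over-contract; the plates restrain it, putting the magnesium alloy in tension and the bronze in compression. With no external load the two internal forces are equal and opposite, magnitude P.
Compatibility of the two members (thermal + elastic change equal): (α₁ − α₂)ΔT = P·[1/(A₁E₁) + 1/(A₂E₂)].
|α₁ − α₂|·ΔT = 6.5×10⁻⁶ × 88 = 0.000572.
1/(A₁E₁) + 1/(A₂E₂) = 1/(975×107×10³) + 1/(575×44×10³) = 4.911×10⁻⁸ N⁻¹.
P = 0.000572 / 4.911×10⁻⁸ = 11650 N = 11.65 kN.
σ_{magnesium alloy} = P/A₂ = 11650/575 = 20.26 MPa, tensile.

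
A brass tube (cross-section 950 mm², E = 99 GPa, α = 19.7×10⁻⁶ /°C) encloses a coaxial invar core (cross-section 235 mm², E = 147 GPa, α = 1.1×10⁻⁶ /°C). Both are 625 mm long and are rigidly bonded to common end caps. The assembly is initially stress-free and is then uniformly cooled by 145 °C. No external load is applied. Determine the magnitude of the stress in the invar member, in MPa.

Both members must finish at the same length. With the larger α, the brass tends to over-contract; the plates restrain it, putting the brass in tension and the invar in compression. With no external load the two internal forces are equal and opposite, magnitude P.
Compatibility of the two members (thermal + elastic change equal): (α₁ − α₂)ΔT = P·[1/(A₁E₁) + 1/(A₂E₂)].
|α₁ − α₂|·ΔT = 18.6×10⁻⁶ × 145 = 0.002697.
1/(A₁E₁) + 1/(A₂E₂) = 1/(950×99×10³) + 1/(235×147×10³) = 3.958×10⁻⁸ N⁻¹.
P = 0.002697 / 3.958×10⁻⁸ = 68140 N = 68.14 kN.
σ_{invar} = P/A₂ = 68140/235 = 290 MPa, compressive.

σ ≈ 290 MPa (compressive)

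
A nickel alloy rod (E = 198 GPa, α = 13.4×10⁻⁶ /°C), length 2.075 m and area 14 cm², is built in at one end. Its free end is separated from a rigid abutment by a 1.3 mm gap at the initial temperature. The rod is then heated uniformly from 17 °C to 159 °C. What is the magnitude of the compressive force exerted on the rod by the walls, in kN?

Unrestrained expansion: δ_free = αΔT L = 13.4×10⁻⁶ × 142 × 2075 = 3.948 mm.
This exceeds the 1.3 mm gap, so the wall pushes back. The portion of expansion that must be recovered elastically is δ_free − gap = 3.948 − 1.3 = 2.648 mm.
So σ = E(δ_free − g)/L = 198×10³ × 2.648/2075 = 252.7 MPa.
P = σA = 252.7 × 1400 = 353.8 kN.

P ≈ 354 kN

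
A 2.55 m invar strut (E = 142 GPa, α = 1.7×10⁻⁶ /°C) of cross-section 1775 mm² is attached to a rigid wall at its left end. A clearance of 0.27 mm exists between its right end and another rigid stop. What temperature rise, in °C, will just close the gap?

ΔT ≈ 62.3 °C

Contact occurs when the free expansion equals the gap: αΔT L = 0.27 mm.
So ΔT = g/(αL) = 0.27/(1.7×10⁻⁶ × 2550) = 62.28 °C.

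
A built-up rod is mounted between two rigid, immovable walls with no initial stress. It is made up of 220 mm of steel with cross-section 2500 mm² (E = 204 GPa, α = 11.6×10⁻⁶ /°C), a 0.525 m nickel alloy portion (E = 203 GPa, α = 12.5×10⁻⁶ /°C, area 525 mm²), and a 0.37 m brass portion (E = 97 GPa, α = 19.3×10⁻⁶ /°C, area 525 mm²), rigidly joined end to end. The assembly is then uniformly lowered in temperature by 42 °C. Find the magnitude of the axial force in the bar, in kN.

Free thermal contraction of the whole bar: Σ αᵢΔT Lᵢ = 11.6×10⁻⁶×42×220 + 12.5×10⁻⁶×42×525 + 19.3×10⁻⁶×42×370 = 0.6827 mm.
The rigid supports impose zero overall length change; the single axial force P common to all segments must satisfy P Σ Lᵢ/(AᵢEᵢ) = δ_free.
Σ Lᵢ/(AᵢEᵢ) = 220/(2500×204×10³) + 525/(525×203×10³) + 370/(525×97×10³) = 1.262×10⁻⁵ mm/N.
P = 0.6827 / 1.262×10⁻⁵ = 54090 N = 54.09 kN, tensile.

P ≈ 54.1 kN (tensile)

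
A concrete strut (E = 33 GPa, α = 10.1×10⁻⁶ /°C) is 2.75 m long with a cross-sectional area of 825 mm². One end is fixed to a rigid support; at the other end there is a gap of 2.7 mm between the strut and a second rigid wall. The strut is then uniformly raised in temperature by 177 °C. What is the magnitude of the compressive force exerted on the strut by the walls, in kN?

P ≈ 21.9 kN

If the wall were absent the strut would grow by αΔT L = 10.1×10⁻⁶ × 177 × 2750 = 4.916 mm.
The gap closes (δ_free > 2.7 mm) and the wall then resists a further 4.916 − 2.7 = 2.216 mm of expansion.
That suppressed elongation corresponds to σ = E·Δ/L = 33×10³ × 2.216/2750 = 26.59 MPa.
Force on the wall = σA = 26.59 × 825 mm² = 21.94 kN.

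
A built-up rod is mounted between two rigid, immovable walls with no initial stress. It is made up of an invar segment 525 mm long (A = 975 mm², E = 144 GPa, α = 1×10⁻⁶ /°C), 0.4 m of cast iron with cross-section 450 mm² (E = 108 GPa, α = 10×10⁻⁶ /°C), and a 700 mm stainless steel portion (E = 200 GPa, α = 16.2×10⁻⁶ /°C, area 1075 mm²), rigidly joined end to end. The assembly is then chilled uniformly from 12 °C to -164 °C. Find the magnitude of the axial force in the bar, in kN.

P ≈ 183 kN (tensile)

If the supports were absent, the total length change would be Σ αᵢΔT Lᵢ = 1×10⁻⁶×176×525 + 10×10⁻⁶×176×400 + 16.2×10⁻⁶×176×700 = 2.792 mm.
The walls prevent any net length change, so an axial force P (same in every segment) develops. Compatibility: P · Σ Lᵢ/(AᵢEᵢ) = δ_free.
The series flexibility is Σ Lᵢ/(AᵢEᵢ) = 525/(975×144×10³) + 400/(450×108×10³) + 700/(1075×200×10³) = 1.523×10⁻⁵ mm/N.
So P = 2.792 / 1.523×10⁻⁵ = 183.4 kN, tensile.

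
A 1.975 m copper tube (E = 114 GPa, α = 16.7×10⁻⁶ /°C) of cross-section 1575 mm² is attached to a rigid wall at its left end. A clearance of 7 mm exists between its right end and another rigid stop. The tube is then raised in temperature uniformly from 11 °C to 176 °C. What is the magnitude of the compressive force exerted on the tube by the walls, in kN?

P ≈ 0 kN

Unrestrained expansion: δ_free = αΔT L = 16.7×10⁻⁶ × 165 × 1975 = 5.442 mm.
Since δ_free = 5.44 mm is less than the 7 mm gap, the tube never touches the wall. No axial force develops.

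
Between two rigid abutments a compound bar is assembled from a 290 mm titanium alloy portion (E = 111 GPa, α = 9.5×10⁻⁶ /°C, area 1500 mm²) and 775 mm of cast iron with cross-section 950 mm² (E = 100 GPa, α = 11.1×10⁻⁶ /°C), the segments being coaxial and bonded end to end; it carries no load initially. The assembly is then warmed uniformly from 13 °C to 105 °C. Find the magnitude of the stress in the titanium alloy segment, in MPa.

σ ≈ 70.4 MPa (compressive)

If the supports were absent, the total length change would be Σ αᵢΔT Lᵢ = 9.5×10⁻⁶×92×290 + 11.1×10⁻⁶×92×775 = 1.045 mm.
The walls prevent any net length change, so an axial force P (same in every segment) develops. Compatibility: P · Σ Lᵢ/(AᵢEᵢ) = δ_free.
Σ Lᵢ/(AᵢEᵢ) = 290/(1500×111×10³) + 775/(950×100×10³) = 9.9×10⁻⁶ mm/N.
Hence P = δ_free / Σ(L/AE) = 1.045/9.9×10⁻⁶ = 105.5 kN (compressive).
σ_{titanium alloy} = P / A = 105500 / 1500 = 70.37 MPa.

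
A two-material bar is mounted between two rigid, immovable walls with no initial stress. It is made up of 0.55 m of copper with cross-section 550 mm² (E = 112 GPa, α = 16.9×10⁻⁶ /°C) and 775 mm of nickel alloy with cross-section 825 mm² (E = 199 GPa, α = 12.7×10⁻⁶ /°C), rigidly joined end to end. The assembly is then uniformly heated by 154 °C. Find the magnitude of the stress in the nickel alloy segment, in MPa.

Free thermal expansion of the whole bar: Σ αᵢΔT Lᵢ = 16.9×10⁻⁶×154×550 + 12.7×10⁻⁶×154×775 = 2.947 mm.
The rigid supports impose zero overall length change; the single axial force P common to all segments must satisfy P Σ Lᵢ/(AᵢEᵢ) = δ_free.
The series flexibility is Σ Lᵢ/(AᵢEᵢ) = 550/(550×112×10³) + 775/(825×199×10³) = 1.365×10⁻⁵ mm/N.
So P = 2.947 / 1.365×10⁻⁵ = 215.9 kN, compressive.
σ_{nickel alloy} = P / A = 215900 / 825 = 261.7 MPa.

σ ≈ 262 MPa (compressive)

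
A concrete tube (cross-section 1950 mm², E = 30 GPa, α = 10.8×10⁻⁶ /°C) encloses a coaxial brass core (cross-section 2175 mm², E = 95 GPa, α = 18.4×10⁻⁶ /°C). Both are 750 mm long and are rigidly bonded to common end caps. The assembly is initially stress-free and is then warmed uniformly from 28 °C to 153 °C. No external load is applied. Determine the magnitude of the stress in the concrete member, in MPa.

σ ≈ 22.2 MPa (tensile)

Equilibrium of a rigid end plate with no external load gives equal and opposite internal forces ±P in the two members. Since α_{brass} > α_{concrete}, heating drives the brass into compression and the concrete into tension.
Setting the final lengths equal and cancelling L: (α₁ − α₂)ΔT = P/(A₁E₁) + P/(A₂E₂).
|α₁ − α₂|·ΔT = 7.6×10⁻⁶ × 125 = 0.00095.
1/(A₁E₁) + 1/(A₂E₂) = 1/(1950×30×10³) + 1/(2175×95×10³) = 2.193×10⁻⁸ N⁻¹.
So P = 0.00095 / 2.193×10⁻⁸ = 43.31 kN.
σ_{concrete} = P/A₁ = 43310/1950 = 22.21 MPa, tensile.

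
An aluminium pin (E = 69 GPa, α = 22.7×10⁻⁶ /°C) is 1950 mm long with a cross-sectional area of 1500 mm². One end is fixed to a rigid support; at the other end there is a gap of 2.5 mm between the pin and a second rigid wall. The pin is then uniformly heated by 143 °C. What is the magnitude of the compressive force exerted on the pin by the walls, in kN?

P ≈ 203 kN

Free thermal elongation = αΔT L = 22.7×10⁻⁶ × 143 × 1950 = 6.33 mm.
This exceeds the 2.5 mm gap, so the wall pushes back. The portion of expansion that must be recovered elastically is δ_free − gap = 6.33 − 2.5 = 3.83 mm.
That suppressed elongation corresponds to σ = E·Δ/L = 69×10³ × 3.83/1950 = 135.5 MPa.
Force on the wall = σA = 135.5 × 1500 mm² = 203.3 kN.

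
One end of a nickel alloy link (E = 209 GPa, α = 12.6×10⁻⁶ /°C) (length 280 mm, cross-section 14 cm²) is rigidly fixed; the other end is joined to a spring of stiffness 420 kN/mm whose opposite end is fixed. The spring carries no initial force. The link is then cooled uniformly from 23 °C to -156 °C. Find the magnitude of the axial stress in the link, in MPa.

Free thermal contraction: δ_free = αΔT L = 12.6×10⁻⁶ × 179 × 280 = 0.6315 mm.
With a force P in the spring, the elastic change of the link is PL/(AE) and that of the spring is P/k; compatibility requires their sum to equal δ_free.
P [ L/(AE) + 1/k ] = δ_free → P [ 280/(1400×209×10³) + 1/(420×10³) ] = 0.6315.
P = 0.6315 / 3.338×10⁻⁶ = 189200 N.
σ = P/A = 189200/1400 = 135.1 MPa.

σ ≈ 135 MPa (tensile)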